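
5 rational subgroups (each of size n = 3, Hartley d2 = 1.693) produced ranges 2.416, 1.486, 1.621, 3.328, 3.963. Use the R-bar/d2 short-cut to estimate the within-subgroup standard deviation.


R_bar = (2.416 + 1.486 + 1.621 + 3.328 + 3.963) / 5
R_bar = 12.814 / 5 = 2.5628
sigma_hat = R_bar / d2 = 2.5628 / 1.693 = 1.5138

1.5138


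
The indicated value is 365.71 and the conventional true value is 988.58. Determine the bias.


Systematic error = measured - true
= 365.71 - 988.58
= -622.8700

-622.8700


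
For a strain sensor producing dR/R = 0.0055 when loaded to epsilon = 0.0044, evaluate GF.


GF = (dR/R) / epsilon
= 0.0055 / 0.0044
= 1.2500

1.2500


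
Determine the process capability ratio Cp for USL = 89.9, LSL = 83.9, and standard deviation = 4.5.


Cp = (USL - LSL) / (6 * sigma)
= (89.9 - 83.9) / (6 * 4.5)
= 6.0000 / 27.0000
= 0.2222

0.2222


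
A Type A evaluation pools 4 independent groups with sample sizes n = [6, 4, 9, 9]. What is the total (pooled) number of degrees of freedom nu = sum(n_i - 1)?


nu = sum_i (n_i - 1)
nu = ((6 - 1) + (4 - 1) + (9 - 1) + (9 - 1))
nu = 5 + 3 + 8 + 8
nu = 24

24


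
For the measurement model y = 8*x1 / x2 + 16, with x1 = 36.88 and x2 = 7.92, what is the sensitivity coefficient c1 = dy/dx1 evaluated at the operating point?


y = 8*x1 / x2 + 16
dy/dx1 = 8/x2
Evaluate at x2 = 7.92: c1 = 8 / 7.92
c1 = 1.0101

1.0101


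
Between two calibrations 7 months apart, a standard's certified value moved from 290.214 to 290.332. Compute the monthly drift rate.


rate = (v2 - v1) / months
= (290.332 - 290.214) / 7
= 0.1180 / 7
= 0.0169

0.0169


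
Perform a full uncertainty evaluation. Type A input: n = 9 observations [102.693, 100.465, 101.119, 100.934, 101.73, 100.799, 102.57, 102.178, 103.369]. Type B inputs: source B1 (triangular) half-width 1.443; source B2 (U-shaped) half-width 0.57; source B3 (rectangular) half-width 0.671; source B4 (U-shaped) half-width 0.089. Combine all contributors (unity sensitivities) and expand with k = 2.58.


mean = (102.693 + 100.465 + 101.119 + 100.934 + 101.73 + 100.799 + 102.57 + 102.178 + 103.369) / 9 = 101.7618889
s = sqrt(sum((x - mean)^2)/(n-1)) = 0.99904735
u_A = s / sqrt(n) = 0.99904735 / sqrt(9) = 0.33301578
u_B1 = 1.443 / sqrt(6) = 0.58910228
u_B2 = 0.57 / sqrt(2) = 0.40305087
u_B3 = 0.671 / sqrt(3) = 0.38740203
u_B4 = 0.089 / sqrt(2) = 0.062932504
uc = sqrt(0.33301578^2 + 0.58910228^2 + 0.40305087^2 + 0.38740203^2 + 0.062932504^2) = 0.88001809
U = k * uc = 2.58 * 0.88001809
U = 2.2704

2.2704


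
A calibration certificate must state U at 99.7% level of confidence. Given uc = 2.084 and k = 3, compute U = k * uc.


U = k * uc
U = 3 * 2.084
U = 6.2520

6.2520


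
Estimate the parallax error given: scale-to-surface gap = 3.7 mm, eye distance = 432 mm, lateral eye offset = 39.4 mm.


error = h * offset / d
= 3.7 * 39.4 / 432
= 0.3375

0.3375


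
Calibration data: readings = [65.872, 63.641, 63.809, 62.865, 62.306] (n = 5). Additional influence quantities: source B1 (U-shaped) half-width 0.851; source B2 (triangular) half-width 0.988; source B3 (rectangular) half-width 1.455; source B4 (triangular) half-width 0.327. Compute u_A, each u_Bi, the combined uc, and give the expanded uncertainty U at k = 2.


mean = (65.872 + 63.641 + 63.809 + 62.865 + 62.306) / 5 = 63.6986
s = sqrt(sum((x - mean)^2)/(n-1)) = 1.3577
u_A = s / sqrt(n) = 1.3577 / sqrt(5) = 0.6071819
u_B1 = 0.851 / sqrt(2) = 0.60174787
u_B2 = 0.988 / sqrt(6) = 0.40334931
u_B3 = 1.455 / sqrt(3) = 0.84004464
u_B4 = 0.327 / sqrt(6) = 0.13349719
uc = sqrt(0.6071819^2 + 0.60174787^2 + 0.40334931^2 + 0.84004464^2 + 0.13349719^2) = 1.2715964
U = k * uc = 2 * 1.2715964
U = 2.5432

2.5432


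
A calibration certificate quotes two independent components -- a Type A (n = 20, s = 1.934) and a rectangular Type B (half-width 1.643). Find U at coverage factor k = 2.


u_A = s / sqrt(n) = 1.934 / sqrt(20) = 0.43245555
u_B = half_width / sqrt(3) = 1.643 / sqrt(3) = 0.94858649
uc = sqrt(u_A^2 + u_B^2) = sqrt(0.43245555^2 + 0.94858649^2) = 1.0425134
U = k * uc = 2 * 1.0425134
U = 2.0850

2.0850


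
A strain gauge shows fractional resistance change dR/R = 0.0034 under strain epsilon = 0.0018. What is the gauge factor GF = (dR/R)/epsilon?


GF = (dR/R) / epsilon
= 0.0034 / 0.0018
= 1.8889

1.8889


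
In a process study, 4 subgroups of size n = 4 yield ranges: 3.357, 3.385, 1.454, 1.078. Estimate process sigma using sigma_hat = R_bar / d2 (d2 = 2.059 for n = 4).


R_bar = (3.357 + 3.385 + 1.454 + 1.078) / 4
R_bar = 9.274 / 4 = 2.3185
sigma_hat = R_bar / d2 = 2.3185 / 2.059 = 1.1260

1.1260


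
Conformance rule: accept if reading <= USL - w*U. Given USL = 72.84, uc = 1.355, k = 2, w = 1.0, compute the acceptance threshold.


U = k * uc = 2 * 1.355 = 2.71
guard band g = w * U = 1.0 * 2.71 = 2.71
AL = USL - g = 72.84 - 2.71
AL = 70.1300

70.1300


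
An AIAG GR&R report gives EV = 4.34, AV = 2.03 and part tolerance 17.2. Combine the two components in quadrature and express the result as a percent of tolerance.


GRR = sqrt(EV^2 + AV^2) = sqrt(4.34^2 + 2.03^2) = 4.7912942
%GRR = GRR / tol * 100 = 4.7912942 / 17.2 * 100
%GRR = 27.8564

27.8564


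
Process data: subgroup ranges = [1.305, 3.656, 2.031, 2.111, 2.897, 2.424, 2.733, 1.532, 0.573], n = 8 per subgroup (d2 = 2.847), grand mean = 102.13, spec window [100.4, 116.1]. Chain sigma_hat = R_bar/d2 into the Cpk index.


R_bar = (1.305 + 3.656 + 2.031 + 2.111 + 2.897 + 2.424 + 2.733 + 1.532 + 0.573) / 9 = 2.1402222
sigma = R_bar / d2 = 2.1402222 / 2.847 = 0.75174647
Cp = (USL - LSL)/(6*sigma) = (116.1 - 100.4)/(6*0.75174647) = 3.4808
Cpu = (116.1 - 102.13)/(3*0.75174647) = 6.1945
Cpl = (102.13 - 100.4)/(3*0.75174647) = 0.7671
Cpk = min(Cpu, Cpl) = 0.7671

0.7671


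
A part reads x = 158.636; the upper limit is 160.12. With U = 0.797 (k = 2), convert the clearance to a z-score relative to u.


u = U / k = 0.797 / 2 = 0.3985
margin = |USL - x| = |160.12 - 158.636| = 1.484
z = margin / u = 1.484 / 0.3985
z = 3.7240

3.7240


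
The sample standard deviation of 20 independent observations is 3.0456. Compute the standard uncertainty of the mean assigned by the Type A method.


u_A = s / sqrt(n)
u_A = 3.0456 / sqrt(20)
u_A = 3.0456 / 4.472136
u_A = 0.6810

0.6810


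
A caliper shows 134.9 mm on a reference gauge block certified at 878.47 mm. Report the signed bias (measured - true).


Systematic error = measured - true
= 134.9 - 878.47
= -743.5700

-743.5700


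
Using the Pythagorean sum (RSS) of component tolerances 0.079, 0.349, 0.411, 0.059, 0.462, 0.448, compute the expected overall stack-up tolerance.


RSS = sqrt(0.079^2 + 0.349^2 + 0.411^2 + 0.059^2 + 0.462^2 + 0.448^2)
= sqrt(0.714592)
= 0.8453

0.8453


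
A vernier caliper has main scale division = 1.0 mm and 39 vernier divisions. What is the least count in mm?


LC = MSD / n_div
= 1.0 / 39
= 0.0256

0.0256


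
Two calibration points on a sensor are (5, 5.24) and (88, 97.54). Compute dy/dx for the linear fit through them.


slope = (y2 - y1) / (x2 - x1)
= (97.54 - 5.24) / (88 - 5)
= 92.3000 / 83
= 1.1120

1.1120


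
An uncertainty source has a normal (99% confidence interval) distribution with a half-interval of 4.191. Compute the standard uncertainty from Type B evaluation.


u_B = half_width / 2.576
u_B = 4.191 / 2.576
u_B = 1.6269

1.6269


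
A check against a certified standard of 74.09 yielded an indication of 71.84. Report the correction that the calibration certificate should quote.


Correction = standard - reading
= 74.09 - 71.84
= 2.2500

2.2500


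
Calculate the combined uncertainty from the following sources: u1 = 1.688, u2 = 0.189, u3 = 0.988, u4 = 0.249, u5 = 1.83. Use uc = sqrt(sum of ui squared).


uc = sqrt(1.688^2 + 0.189^2 + 0.988^2 + 0.249^2 + 1.83^2)
uc = sqrt(7.27211)
uc = 2.6967

2.6967


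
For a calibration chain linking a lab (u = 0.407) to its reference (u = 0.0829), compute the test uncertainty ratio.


TUR = u_lab / u_ref
= 0.407 / 0.0829
= 4.9095

4.9095


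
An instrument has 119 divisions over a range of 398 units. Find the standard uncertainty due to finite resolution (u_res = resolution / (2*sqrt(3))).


resolution = range / divisions
resolution = 398 / 119 = 3.3445378
u_res = resolution / (2*sqrt(3))
u_res = 3.3445378 / 3.4641016
u_res = 0.9655

0.9655


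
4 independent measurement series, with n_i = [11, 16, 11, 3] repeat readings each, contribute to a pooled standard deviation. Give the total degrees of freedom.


nu = sum_i (n_i - 1)
nu = ((11 - 1) + (16 - 1) + (11 - 1) + (3 - 1))
nu = 10 + 15 + 10 + 2
nu = 37

37


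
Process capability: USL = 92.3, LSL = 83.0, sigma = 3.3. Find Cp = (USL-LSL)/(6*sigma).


Cp = (USL - LSL) / (6 * sigma)
= (92.3 - 83.0) / (6 * 3.3)
= 9.3000 / 19.8000
= 0.4697

0.4697


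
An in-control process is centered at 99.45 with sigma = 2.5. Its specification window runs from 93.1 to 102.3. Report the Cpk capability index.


Cpu = (USL - mean) / (3*sigma) = (102.3 - 99.45) / (3*2.5) = 0.3800
Cpl = (mean - LSL) / (3*sigma) = (99.45 - 93.1) / (3*2.5) = 0.8467
Cpk = min(Cpu, Cpl) = 0.3800

0.3800


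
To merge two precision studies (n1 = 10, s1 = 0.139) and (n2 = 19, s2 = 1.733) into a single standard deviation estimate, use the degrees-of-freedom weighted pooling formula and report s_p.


s_p = sqrt(((n1-1)*s1^2 + (n2-1)*s2^2) / (n1+n2-2))
numerator = (10-1)*0.139^2 + (19-1)*1.733^2 = 0.173889 + 54.059202 = 54.233091
denominator = 10 + 19 - 2 = 27
s_p^2 = 54.233091 / 27 = 2.008633
s_p = sqrt(2.008633) = 1.4173

1.4173


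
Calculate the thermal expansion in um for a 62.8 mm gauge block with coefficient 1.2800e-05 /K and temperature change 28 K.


dL = L * alpha * dT
= 62.8 * 1.2800e-05 * 28
= 0.0225075 mm
dL_um = 0.0225075 * 1000 = 22.5075 um

22.5075


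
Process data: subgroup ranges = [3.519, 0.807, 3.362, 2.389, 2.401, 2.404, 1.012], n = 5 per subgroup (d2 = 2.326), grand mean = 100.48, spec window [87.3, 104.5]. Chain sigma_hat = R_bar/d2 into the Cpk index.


R_bar = (3.519 + 0.807 + 3.362 + 2.389 + 2.401 + 2.404 + 1.012) / 7 = 2.2705714
sigma = R_bar / d2 = 2.2705714 / 2.326 = 0.97616999
Cp = (USL - LSL)/(6*sigma) = (104.5 - 87.3)/(6*0.97616999) = 2.9366
Cpu = (104.5 - 100.48)/(3*0.97616999) = 1.3727
Cpl = (100.48 - 87.3)/(3*0.97616999) = 4.5006
Cpk = min(Cpu, Cpl) = 1.3727

1.3727


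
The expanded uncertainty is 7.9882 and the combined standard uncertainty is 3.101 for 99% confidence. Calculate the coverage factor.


k = U / uc
k = 7.9882 / 3.101
k = 2.576

2.576


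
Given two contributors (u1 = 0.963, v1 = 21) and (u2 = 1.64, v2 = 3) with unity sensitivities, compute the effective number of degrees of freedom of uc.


uc = sqrt(u1^2 + u2^2) = sqrt(0.963^2 + 1.64^2) = 1.9018331
v_eff = uc^4 / (u1^4/v1 + u2^4/v2)
= 1.9018331^4 / (0.963^4/21 + 1.64^4/3)
= 13.082466 / 2.4522691
v_eff = 5.3348

5.3348


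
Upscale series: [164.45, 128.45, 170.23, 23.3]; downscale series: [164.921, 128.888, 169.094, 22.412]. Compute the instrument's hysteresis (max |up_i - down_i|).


|164.45 - 164.921| = 0.4710
|128.45 - 128.888| = 0.4380
|170.23 - 169.094| = 1.1360
|23.3 - 22.412| = 0.8880
hysteresis = max(diffs) = 1.1360

1.1360


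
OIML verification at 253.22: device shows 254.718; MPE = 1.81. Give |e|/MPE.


e = indication - reference = 254.718 - 253.22 = 1.4980
|e| = 1.4980
ratio = |e| / MPE = 1.4980 / 1.81
ratio = 0.8276

0.8276


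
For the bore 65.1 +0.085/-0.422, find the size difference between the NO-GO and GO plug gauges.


GO = nominal - lower_tol (smallest hole = maximum material condition)
GO = 65.1 - 0.422 = 64.678
NO-GO = nominal + upper_tol (largest hole = least material condition)
NO-GO = 65.1 + 0.085 = 65.185
spread = NO-GO - GO = 65.185 - 64.678 = 0.5070

0.5070


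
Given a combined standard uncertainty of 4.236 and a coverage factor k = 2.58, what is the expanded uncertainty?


U = k * uc
U = 2.58 * 4.236
U = 10.9289

10.9289


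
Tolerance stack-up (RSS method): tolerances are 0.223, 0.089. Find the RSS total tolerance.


RSS = sqrt(0.223^2 + 0.089^2)
= sqrt(0.05765)
= 0.2401

0.2401


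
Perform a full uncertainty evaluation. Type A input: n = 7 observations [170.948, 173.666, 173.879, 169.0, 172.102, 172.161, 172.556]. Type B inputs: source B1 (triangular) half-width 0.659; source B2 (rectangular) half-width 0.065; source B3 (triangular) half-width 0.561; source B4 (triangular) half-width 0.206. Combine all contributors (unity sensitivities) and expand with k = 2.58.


mean = (170.948 + 173.666 + 173.879 + 169.0 + 172.102 + 172.161 + 172.556) / 7 = 172.0445714
s = sqrt(sum((x - mean)^2)/(n-1)) = 1.6705516
u_A = s / sqrt(n) = 1.6705516 / sqrt(7) = 0.63140916
u_B1 = 0.659 / sqrt(6) = 0.26903562
u_B2 = 0.065 / sqrt(3) = 0.037527767
u_B3 = 0.561 / sqrt(6) = 0.22902729
u_B4 = 0.206 / sqrt(6) = 0.084099148
uc = sqrt(0.63140916^2 + 0.26903562^2 + 0.037527767^2 + 0.22902729^2 + 0.084099148^2) = 0.72937795
U = k * uc = 2.58 * 0.72937795
U = 1.8818

1.8818


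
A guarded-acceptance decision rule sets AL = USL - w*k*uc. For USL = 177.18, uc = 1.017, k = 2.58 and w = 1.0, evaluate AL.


U = k * uc = 2.58 * 1.017 = 2.62386
guard band g = w * U = 1.0 * 2.62386 = 2.62386
AL = USL - g = 177.18 - 2.62386
AL = 174.5561

174.5561


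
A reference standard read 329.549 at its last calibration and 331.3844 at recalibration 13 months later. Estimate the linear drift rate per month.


rate = (v2 - v1) / months
= (331.3844 - 329.549) / 13
= 1.8354 / 13
= 0.1412

0.1412


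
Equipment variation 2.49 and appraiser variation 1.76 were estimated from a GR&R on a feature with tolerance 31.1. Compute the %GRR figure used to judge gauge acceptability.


GRR = sqrt(EV^2 + AV^2) = sqrt(2.49^2 + 1.76^2) = 3.049213
%GRR = GRR / tol * 100 = 3.049213 / 31.1 * 100
%GRR = 9.8045

9.8045


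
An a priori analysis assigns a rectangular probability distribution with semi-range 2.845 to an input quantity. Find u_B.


u_B = half_width / sqrt(3)
u_B = 2.845 / 1.7320508
u_B = 1.6426

1.6426


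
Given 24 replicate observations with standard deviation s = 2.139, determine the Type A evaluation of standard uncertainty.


u_A = s / sqrt(n)
u_A = 2.139 / sqrt(24)
u_A = 2.139 / 4.8989795
u_A = 0.4366

0.4366


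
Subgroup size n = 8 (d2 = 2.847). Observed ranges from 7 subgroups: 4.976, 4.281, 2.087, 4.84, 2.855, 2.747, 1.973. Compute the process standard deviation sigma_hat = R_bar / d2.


R_bar = (4.976 + 4.281 + 2.087 + 4.84 + 2.855 + 2.747 + 1.973) / 7
R_bar = 23.759 / 7 = 3.3941429
sigma_hat = R_bar / d2 = 3.3941429 / 2.847 = 1.1922

1.1922


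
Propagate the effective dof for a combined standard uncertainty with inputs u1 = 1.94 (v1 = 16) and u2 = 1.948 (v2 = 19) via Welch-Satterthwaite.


uc = sqrt(u1^2 + u2^2) = sqrt(1.94^2 + 1.948^2) = 2.749237
v_eff = uc^4 / (u1^4/v1 + u2^4/v2)
= 2.749237^4 / (1.94^4/16 + 1.948^4/19)
= 57.127961 / 1.6431759
v_eff = 34.7668

34.7668


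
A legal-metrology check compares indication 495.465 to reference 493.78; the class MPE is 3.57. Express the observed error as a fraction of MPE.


e = indication - reference = 495.465 - 493.78 = 1.6850
|e| = 1.6850
ratio = |e| / MPE = 1.6850 / 3.57
ratio = 0.4720

0.4720


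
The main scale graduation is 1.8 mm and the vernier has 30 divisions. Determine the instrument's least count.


LC = MSD / n_div
= 1.8 / 30
= 0.0600

0.0600


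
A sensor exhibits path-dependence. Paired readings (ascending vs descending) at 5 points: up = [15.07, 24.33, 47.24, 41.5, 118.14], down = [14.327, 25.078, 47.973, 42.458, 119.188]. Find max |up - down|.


|15.07 - 14.327| = 0.7430
|24.33 - 25.078| = 0.7480
|47.24 - 47.973| = 0.7330
|41.5 - 42.458| = 0.9580
|118.14 - 119.188| = 1.0480
hysteresis = max(diffs) = 1.0480

1.0480


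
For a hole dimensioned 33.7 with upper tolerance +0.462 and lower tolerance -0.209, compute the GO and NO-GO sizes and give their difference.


GO = nominal - lower_tol (smallest hole = maximum material condition)
GO = 33.7 - 0.209 = 33.491
NO-GO = nominal + upper_tol (largest hole = least material condition)
NO-GO = 33.7 + 0.462 = 34.162
spread = NO-GO - GO = 34.162 - 33.491 = 0.6710

0.6710


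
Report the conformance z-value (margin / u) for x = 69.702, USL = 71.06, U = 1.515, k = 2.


u = U / k = 1.515 / 2 = 0.7575
margin = |USL - x| = |71.06 - 69.702| = 1.358
z = margin / u = 1.358 / 0.7575
z = 1.7927

1.7927


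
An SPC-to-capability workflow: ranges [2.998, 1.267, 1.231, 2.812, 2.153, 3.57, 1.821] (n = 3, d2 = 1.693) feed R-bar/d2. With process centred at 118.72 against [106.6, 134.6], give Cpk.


R_bar = (2.998 + 1.267 + 1.231 + 2.812 + 2.153 + 3.57 + 1.821) / 7 = 2.2645714
sigma = R_bar / d2 = 2.2645714 / 1.693 = 1.3376086
Cp = (USL - LSL)/(6*sigma) = (134.6 - 106.6)/(6*1.3376086) = 3.4888
Cpu = (134.6 - 118.72)/(3*1.3376086) = 3.9573
Cpl = (118.72 - 106.6)/(3*1.3376086) = 3.0203
Cpk = min(Cpu, Cpl) = 3.0203

3.0203


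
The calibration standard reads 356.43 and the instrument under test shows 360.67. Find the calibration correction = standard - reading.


Correction = standard - reading
= 356.43 - 360.67
= -4.2400

-4.2400


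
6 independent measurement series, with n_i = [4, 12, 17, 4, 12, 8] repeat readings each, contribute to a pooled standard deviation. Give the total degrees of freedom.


nu = sum_i (n_i - 1)
nu = ((4 - 1) + (12 - 1) + (17 - 1) + (4 - 1) + (12 - 1) + (8 - 1))
nu = 3 + 11 + 16 + 3 + 11 + 7
nu = 51

51


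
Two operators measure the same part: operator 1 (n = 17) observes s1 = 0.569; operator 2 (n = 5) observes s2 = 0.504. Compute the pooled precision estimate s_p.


s_p = sqrt(((n1-1)*s1^2 + (n2-1)*s2^2) / (n1+n2-2))
numerator = (17-1)*0.569^2 + (5-1)*0.504^2 = 5.180176 + 1.016064 = 6.19624
denominator = 17 + 5 - 2 = 20
s_p^2 = 6.19624 / 20 = 0.309812
s_p = sqrt(0.309812) = 0.5566

0.5566


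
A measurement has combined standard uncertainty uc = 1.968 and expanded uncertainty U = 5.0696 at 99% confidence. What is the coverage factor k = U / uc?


k = U / uc
k = 5.0696 / 1.968
k = 2.576

2.576


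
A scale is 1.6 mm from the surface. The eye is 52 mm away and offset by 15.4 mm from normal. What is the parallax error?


error = h * offset / d
= 1.6 * 15.4 / 52
= 0.4738

0.4738


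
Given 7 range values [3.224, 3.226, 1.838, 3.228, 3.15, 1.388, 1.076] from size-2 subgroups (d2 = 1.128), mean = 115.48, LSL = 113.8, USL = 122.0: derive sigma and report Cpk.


R_bar = (3.224 + 3.226 + 1.838 + 3.228 + 3.15 + 1.388 + 1.076) / 7 = 2.4471429
sigma = R_bar / d2 = 2.4471429 / 1.128 = 2.1694529
Cp = (USL - LSL)/(6*sigma) = (122.0 - 113.8)/(6*2.1694529) = 0.6300
Cpu = (122.0 - 115.48)/(3*2.1694529) = 1.0018
Cpl = (115.48 - 113.8)/(3*2.1694529) = 0.2581
Cpk = min(Cpu, Cpl) = 0.2581

0.2581


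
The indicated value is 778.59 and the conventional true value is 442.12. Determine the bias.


Systematic error = measured - true
= 778.59 - 442.12
= 336.4700

336.4700


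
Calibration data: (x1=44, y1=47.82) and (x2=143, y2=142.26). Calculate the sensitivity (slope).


slope = (y2 - y1) / (x2 - x1)
= (142.26 - 47.82) / (143 - 44)
= 94.4400 / 99
= 0.9539

0.9539


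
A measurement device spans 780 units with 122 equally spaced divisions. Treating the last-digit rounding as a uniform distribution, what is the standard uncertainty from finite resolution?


resolution = range / divisions
resolution = 780 / 122 = 6.3934426
u_res = resolution / (2*sqrt(3))
u_res = 6.3934426 / 3.4641016
u_res = 1.8456

1.8456


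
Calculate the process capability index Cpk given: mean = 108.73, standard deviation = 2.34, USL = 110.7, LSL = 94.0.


Cpu = (USL - mean) / (3*sigma) = (110.7 - 108.73) / (3*2.34) = 0.2806
Cpl = (mean - LSL) / (3*sigma) = (108.73 - 94.0) / (3*2.34) = 2.0983
Cpk = min(Cpu, Cpl) = 0.2806

0.2806


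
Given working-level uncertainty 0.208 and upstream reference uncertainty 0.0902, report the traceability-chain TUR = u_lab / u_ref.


TUR = u_lab / u_ref
= 0.208 / 0.0902
= 2.3060

2.3060


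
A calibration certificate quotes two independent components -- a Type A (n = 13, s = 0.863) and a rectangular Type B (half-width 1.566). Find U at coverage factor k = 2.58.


u_A = s / sqrt(n) = 0.863 / sqrt(13) = 0.23935313
u_B = half_width / sqrt(3) = 1.566 / sqrt(3) = 0.90413052
uc = sqrt(u_A^2 + u_B^2) = sqrt(0.23935313^2 + 0.90413052^2) = 0.93527639
U = k * uc = 2.58 * 0.93527639
U = 2.4130

2.4130


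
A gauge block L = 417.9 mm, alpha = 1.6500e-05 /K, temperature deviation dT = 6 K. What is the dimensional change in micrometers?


dL = L * alpha * dT
= 417.9 * 1.6500e-05 * 6
= 0.0413721 mm
dL_um = 0.0413721 * 1000 = 41.3721 um

41.3721


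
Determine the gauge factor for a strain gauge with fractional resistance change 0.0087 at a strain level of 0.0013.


GF = (dR/R) / epsilon
= 0.0087 / 0.0013
= 6.6923

6.6923


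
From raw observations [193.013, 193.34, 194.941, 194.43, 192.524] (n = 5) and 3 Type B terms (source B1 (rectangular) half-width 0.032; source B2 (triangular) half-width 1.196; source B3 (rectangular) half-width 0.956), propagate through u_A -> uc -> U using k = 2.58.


mean = (193.013 + 193.34 + 194.941 + 194.43 + 192.524) / 5 = 193.6496
s = sqrt(sum((x - mean)^2)/(n-1)) = 1.0055875
u_A = s / sqrt(n) = 1.0055875 / sqrt(5) = 0.4497124
u_B1 = 0.032 / sqrt(3) = 0.018475209
u_B2 = 1.196 / sqrt(6) = 0.48826496
u_B3 = 0.956 / sqrt(3) = 0.55194686
uc = sqrt(0.4497124^2 + 0.018475209^2 + 0.48826496^2 + 0.55194686^2) = 0.86349904
U = k * uc = 2.58 * 0.86349904
U = 2.2278

2.2278


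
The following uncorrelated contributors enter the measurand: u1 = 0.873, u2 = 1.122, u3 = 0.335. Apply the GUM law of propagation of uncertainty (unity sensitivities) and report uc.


uc = sqrt(0.873^2 + 1.122^2 + 0.335^2)
uc = sqrt(2.133238)
uc = 1.4606

1.4606


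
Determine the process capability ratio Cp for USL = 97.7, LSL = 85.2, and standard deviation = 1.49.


Cp = (USL - LSL) / (6 * sigma)
= (97.7 - 85.2) / (6 * 1.49)
= 12.5000 / 8.9400
= 1.3982

1.3982


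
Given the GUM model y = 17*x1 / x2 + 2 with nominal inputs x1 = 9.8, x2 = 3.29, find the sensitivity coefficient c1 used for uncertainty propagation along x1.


y = 17*x1 / x2 + 2
dy/dx1 = 17/x2
Evaluate at x2 = 3.29: c1 = 17 / 3.29
c1 = 5.1672

5.1672


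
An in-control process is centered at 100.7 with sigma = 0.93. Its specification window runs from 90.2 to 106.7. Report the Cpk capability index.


Cpu = (USL - mean) / (3*sigma) = (106.7 - 100.7) / (3*0.93) = 2.1505
Cpl = (mean - LSL) / (3*sigma) = (100.7 - 90.2) / (3*0.93) = 3.7634
Cpk = min(Cpu, Cpl) = 2.1505

2.1505


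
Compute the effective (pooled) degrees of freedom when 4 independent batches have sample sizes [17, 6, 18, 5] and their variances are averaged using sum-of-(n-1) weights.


nu = sum_i (n_i - 1)
nu = ((17 - 1) + (6 - 1) + (18 - 1) + (5 - 1))
nu = 16 + 5 + 17 + 4
nu = 42

42


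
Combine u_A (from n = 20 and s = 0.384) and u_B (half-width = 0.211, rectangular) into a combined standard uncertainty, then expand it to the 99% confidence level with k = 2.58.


u_A = s / sqrt(n) = 0.384 / sqrt(20) = 0.08586501
u_B = half_width / sqrt(3) = 0.211 / sqrt(3) = 0.12182091
uc = sqrt(u_A^2 + u_B^2) = sqrt(0.08586501^2 + 0.12182091^2) = 0.14904071
U = k * uc = 2.58 * 0.14904071
U = 0.3845

0.3845


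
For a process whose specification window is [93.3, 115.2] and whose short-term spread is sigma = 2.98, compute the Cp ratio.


Cp = (USL - LSL) / (6 * sigma)
= (115.2 - 93.3) / (6 * 2.98)
= 21.9000 / 17.8800
= 1.2248

1.2248


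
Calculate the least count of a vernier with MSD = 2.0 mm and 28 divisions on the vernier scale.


LC = MSD / n_div
= 2.0 / 28
= 0.0714

0.0714


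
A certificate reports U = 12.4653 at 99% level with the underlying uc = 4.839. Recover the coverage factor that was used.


k = U / uc
k = 12.4653 / 4.839
k = 2.576

2.576


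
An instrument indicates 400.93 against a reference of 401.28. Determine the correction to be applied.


Correction = standard - reading
= 401.28 - 400.93
= 0.3500

0.3500


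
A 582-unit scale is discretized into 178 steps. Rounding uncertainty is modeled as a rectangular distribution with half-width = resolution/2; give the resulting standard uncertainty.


resolution = range / divisions
resolution = 582 / 178 = 3.2696629
u_res = resolution / (2*sqrt(3))
u_res = 3.2696629 / 3.4641016
u_res = 0.9439

0.9439


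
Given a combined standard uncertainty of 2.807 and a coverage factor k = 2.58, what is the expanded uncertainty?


U = k * uc
U = 2.58 * 2.807
U = 7.2421

7.2421


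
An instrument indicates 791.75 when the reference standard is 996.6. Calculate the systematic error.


Systematic error = measured - true
= 791.75 - 996.6
= -204.8500

-204.8500


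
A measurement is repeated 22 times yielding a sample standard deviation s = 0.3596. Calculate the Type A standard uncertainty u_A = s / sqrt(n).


u_A = s / sqrt(n)
u_A = 0.3596 / sqrt(22)
u_A = 0.3596 / 4.6904158
u_A = 0.0767

0.0767


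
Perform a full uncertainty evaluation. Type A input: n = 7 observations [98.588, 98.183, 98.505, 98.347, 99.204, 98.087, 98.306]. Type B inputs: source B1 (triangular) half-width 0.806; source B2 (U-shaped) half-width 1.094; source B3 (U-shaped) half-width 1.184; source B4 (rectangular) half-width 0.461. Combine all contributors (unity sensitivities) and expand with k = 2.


mean = (98.588 + 98.183 + 98.505 + 98.347 + 99.204 + 98.087 + 98.306) / 7 = 98.46
s = sqrt(sum((x - mean)^2)/(n-1)) = 0.37064988
u_A = s / sqrt(n) = 0.37064988 / sqrt(7) = 0.14009249
u_B1 = 0.806 / sqrt(6) = 0.32904812
u_B2 = 1.094 / sqrt(2) = 0.77357482
u_B3 = 1.184 / sqrt(2) = 0.83721443
u_B4 = 0.461 / sqrt(3) = 0.26615847
uc = sqrt(0.14009249^2 + 0.32904812^2 + 0.77357482^2 + 0.83721443^2 + 0.26615847^2) = 1.2239628
U = k * uc = 2 * 1.2239628
U = 2.4479

2.4479


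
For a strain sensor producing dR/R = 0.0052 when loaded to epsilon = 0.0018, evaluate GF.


GF = (dR/R) / epsilon
= 0.0052 / 0.0018
= 2.8889

2.8889


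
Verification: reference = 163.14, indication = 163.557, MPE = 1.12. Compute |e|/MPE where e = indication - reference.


e = indication - reference = 163.557 - 163.14 = 0.4170
|e| = 0.4170
ratio = |e| / MPE = 0.4170 / 1.12
ratio = 0.3723

0.3723


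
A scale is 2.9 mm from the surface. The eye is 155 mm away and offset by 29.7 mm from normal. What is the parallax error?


error = h * offset / d
= 2.9 * 29.7 / 155
= 0.5557

0.5557


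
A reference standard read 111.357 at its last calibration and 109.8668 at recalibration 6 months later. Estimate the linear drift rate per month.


rate = (v2 - v1) / months
= (109.8668 - 111.357) / 6
= -1.4902 / 6
= -0.2484

-0.2484


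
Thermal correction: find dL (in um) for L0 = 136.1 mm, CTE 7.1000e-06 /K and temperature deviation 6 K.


dL = L * alpha * dT
= 136.1 * 7.1000e-06 * 6
= 0.0057979 mm
dL_um = 0.0057979 * 1000 = 5.7979 um

5.7979


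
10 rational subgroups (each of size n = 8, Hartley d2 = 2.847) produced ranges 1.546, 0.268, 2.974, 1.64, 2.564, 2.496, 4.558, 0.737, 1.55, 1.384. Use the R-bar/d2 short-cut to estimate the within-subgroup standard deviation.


R_bar = (1.546 + 0.268 + 2.974 + 1.64 + 2.564 + 2.496 + 4.558 + 0.737 + 1.55 + 1.384) / 10
R_bar = 19.717 / 10 = 1.9717
sigma_hat = R_bar / d2 = 1.9717 / 2.847 = 0.6926

0.6926


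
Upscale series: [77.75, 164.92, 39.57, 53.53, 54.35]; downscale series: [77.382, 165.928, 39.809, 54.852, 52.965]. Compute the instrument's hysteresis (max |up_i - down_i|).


|77.75 - 77.382| = 0.3680
|164.92 - 165.928| = 1.0080
|39.57 - 39.809| = 0.2390
|53.53 - 54.852| = 1.3220
|54.35 - 52.965| = 1.3850
hysteresis = max(diffs) = 1.3850

1.3850


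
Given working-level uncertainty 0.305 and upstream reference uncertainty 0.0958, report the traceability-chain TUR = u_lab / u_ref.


TUR = u_lab / u_ref
= 0.305 / 0.0958
= 3.1837

3.1837


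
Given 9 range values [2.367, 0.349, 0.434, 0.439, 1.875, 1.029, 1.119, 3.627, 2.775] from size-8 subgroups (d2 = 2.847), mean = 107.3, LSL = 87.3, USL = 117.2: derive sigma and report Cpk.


R_bar = (2.367 + 0.349 + 0.434 + 0.439 + 1.875 + 1.029 + 1.119 + 3.627 + 2.775) / 9 = 1.5571111
sigma = R_bar / d2 = 1.5571111 / 2.847 = 0.54693049
Cp = (USL - LSL)/(6*sigma) = (117.2 - 87.3)/(6*0.54693049) = 9.1115
Cpu = (117.2 - 107.3)/(3*0.54693049) = 6.0337
Cpl = (107.3 - 87.3)/(3*0.54693049) = 12.1892
Cpk = min(Cpu, Cpl) = 6.0337

6.0337


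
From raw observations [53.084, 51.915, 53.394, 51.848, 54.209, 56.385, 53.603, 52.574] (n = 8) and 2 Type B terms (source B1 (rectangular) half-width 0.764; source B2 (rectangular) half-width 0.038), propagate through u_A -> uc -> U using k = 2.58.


mean = (53.084 + 51.915 + 53.394 + 51.848 + 54.209 + 56.385 + 53.603 + 52.574) / 8 = 53.3765
s = sqrt(sum((x - mean)^2)/(n-1)) = 1.4637327
u_A = s / sqrt(n) = 1.4637327 / sqrt(8) = 0.51750766
u_B1 = 0.764 / sqrt(3) = 0.44109561
u_B2 = 0.038 / sqrt(3) = 0.02193931
uc = sqrt(0.51750766^2 + 0.44109561^2 + 0.02193931^2) = 0.68033877
U = k * uc = 2.58 * 0.68033877
U = 1.7553

1.7553


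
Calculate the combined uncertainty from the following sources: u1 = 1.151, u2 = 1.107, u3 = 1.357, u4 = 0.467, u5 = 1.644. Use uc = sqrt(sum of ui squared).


uc = sqrt(1.151^2 + 1.107^2 + 1.357^2 + 0.467^2 + 1.644^2)
uc = sqrt(7.312524)
uc = 2.7042

2.7042


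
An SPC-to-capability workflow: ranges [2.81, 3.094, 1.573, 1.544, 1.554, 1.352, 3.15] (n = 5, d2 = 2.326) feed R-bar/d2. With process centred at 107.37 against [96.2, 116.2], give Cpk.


R_bar = (2.81 + 3.094 + 1.573 + 1.544 + 1.554 + 1.352 + 3.15) / 7 = 2.1538571
sigma = R_bar / d2 = 2.1538571 / 2.326 = 0.92599187
Cp = (USL - LSL)/(6*sigma) = (116.2 - 96.2)/(6*0.92599187) = 3.5997
Cpu = (116.2 - 107.37)/(3*0.92599187) = 3.1786
Cpl = (107.37 - 96.2)/(3*0.92599187) = 4.0209
Cpk = min(Cpu, Cpl) = 3.1786

3.1786


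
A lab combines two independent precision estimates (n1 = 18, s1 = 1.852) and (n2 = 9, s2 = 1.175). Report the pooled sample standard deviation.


s_p = sqrt(((n1-1)*s1^2 + (n2-1)*s2^2) / (n1+n2-2))
numerator = (18-1)*1.852^2 + (9-1)*1.175^2 = 58.308368 + 11.045 = 69.353368
denominator = 18 + 9 - 2 = 25
s_p^2 = 69.353368 / 25 = 2.7741347
s_p = sqrt(2.7741347) = 1.6656

1.6656


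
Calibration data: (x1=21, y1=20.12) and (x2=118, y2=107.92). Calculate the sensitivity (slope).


slope = (y2 - y1) / (x2 - x1)
= (107.92 - 20.12) / (118 - 21)
= 87.8000 / 97
= 0.9052

0.9052


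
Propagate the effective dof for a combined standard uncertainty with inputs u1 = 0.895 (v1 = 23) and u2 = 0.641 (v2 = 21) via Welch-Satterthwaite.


uc = sqrt(u1^2 + u2^2) = sqrt(0.895^2 + 0.641^2) = 1.100866
v_eff = uc^4 / (u1^4/v1 + u2^4/v2)
= 1.100866^4 / (0.895^4/23 + 0.641^4/21)
= 1.468716 / 0.035936637
v_eff = 40.8696

40.8696


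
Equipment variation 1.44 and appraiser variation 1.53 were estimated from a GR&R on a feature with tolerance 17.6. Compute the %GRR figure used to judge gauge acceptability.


GRR = sqrt(EV^2 + AV^2) = sqrt(1.44^2 + 1.53^2) = 2.1010712
%GRR = GRR / tol * 100 = 2.1010712 / 17.6 * 100
%GRR = 11.9379

11.9379


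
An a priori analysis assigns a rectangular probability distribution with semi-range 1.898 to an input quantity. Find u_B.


u_B = half_width / sqrt(3)
u_B = 1.898 / 1.7320508
u_B = 1.0958

1.0958


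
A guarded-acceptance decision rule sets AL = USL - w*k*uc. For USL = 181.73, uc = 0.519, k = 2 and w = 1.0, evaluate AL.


U = k * uc = 2 * 0.519 = 1.038
guard band g = w * U = 1.0 * 1.038 = 1.038
AL = USL - g = 181.73 - 1.038
AL = 180.6920

180.6920


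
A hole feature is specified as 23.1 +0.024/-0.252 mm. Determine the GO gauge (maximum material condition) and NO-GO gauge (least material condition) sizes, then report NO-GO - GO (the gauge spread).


GO = nominal - lower_tol (smallest hole = maximum material condition)
GO = 23.1 - 0.252 = 22.848
NO-GO = nominal + upper_tol (largest hole = least material condition)
NO-GO = 23.1 + 0.024 = 23.124
spread = NO-GO - GO = 23.124 - 22.848 = 0.2760

0.2760


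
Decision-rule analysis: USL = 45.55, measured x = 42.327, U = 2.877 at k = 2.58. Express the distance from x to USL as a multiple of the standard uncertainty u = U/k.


u = U / k = 2.877 / 2.58 = 1.1151163
margin = |USL - x| = |45.55 - 42.327| = 3.223
z = margin / u = 3.223 / 1.1151163
z = 2.8903

2.8903


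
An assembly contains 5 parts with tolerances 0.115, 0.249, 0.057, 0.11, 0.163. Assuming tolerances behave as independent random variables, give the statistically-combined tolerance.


RSS = sqrt(0.115^2 + 0.249^2 + 0.057^2 + 0.11^2 + 0.163^2)
= sqrt(0.117144)
= 0.3423

0.3423


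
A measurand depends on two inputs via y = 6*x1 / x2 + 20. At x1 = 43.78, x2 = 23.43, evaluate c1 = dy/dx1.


y = 6*x1 / x2 + 20
dy/dx1 = 6/x2
Evaluate at x2 = 23.43: c1 = 6 / 23.43
c1 = 0.2561

0.2561


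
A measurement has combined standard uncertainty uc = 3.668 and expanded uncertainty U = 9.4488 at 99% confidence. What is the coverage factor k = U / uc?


k = U / uc
k = 9.4488 / 3.668
k = 2.576

2.576


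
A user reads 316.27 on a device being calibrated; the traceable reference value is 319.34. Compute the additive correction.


Correction = standard - reading
= 319.34 - 316.27
= 3.0700

3.0700


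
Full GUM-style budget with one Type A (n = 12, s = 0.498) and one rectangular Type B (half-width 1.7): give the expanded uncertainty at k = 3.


u_A = s / sqrt(n) = 0.498 / sqrt(12) = 0.14376022
u_B = half_width / sqrt(3) = 1.7 / sqrt(3) = 0.98149546
uc = sqrt(u_A^2 + u_B^2) = sqrt(0.14376022^2 + 0.98149546^2) = 0.99196791
U = k * uc = 3 * 0.99196791
U = 2.9759

2.9759


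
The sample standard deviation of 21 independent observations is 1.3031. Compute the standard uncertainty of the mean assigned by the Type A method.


u_A = s / sqrt(n)
u_A = 1.3031 / sqrt(21)
u_A = 1.3031 / 4.5825757
u_A = 0.2844

0.2844


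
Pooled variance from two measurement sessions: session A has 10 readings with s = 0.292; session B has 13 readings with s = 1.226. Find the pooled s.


s_p = sqrt(((n1-1)*s1^2 + (n2-1)*s2^2) / (n1+n2-2))
numerator = (10-1)*0.292^2 + (13-1)*1.226^2 = 0.767376 + 18.036912 = 18.804288
denominator = 10 + 13 - 2 = 21
s_p^2 = 18.804288 / 21 = 0.89544229
s_p = sqrt(0.89544229) = 0.9463

0.9463


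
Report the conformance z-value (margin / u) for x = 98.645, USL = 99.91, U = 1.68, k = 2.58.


u = U / k = 1.68 / 2.58 = 0.65116279
margin = |USL - x| = |99.91 - 98.645| = 1.265
z = margin / u = 1.265 / 0.65116279
z = 1.9427

1.9427


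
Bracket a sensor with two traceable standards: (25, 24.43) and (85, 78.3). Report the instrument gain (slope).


slope = (y2 - y1) / (x2 - x1)
= (78.3 - 24.43) / (85 - 25)
= 53.8700 / 60
= 0.8978

0.8978


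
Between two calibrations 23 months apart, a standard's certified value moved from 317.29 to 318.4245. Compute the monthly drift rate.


rate = (v2 - v1) / months
= (318.4245 - 317.29) / 23
= 1.1345 / 23
= 0.0493

0.0493


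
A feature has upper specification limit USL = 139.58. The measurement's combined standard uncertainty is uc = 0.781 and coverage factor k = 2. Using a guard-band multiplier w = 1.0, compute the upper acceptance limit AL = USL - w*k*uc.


U = k * uc = 2 * 0.781 = 1.562
guard band g = w * U = 1.0 * 1.562 = 1.562
AL = USL - g = 139.58 - 1.562
AL = 138.0180

138.0180


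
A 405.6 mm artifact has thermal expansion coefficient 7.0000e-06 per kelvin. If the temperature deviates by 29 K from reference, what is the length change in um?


dL = L * alpha * dT
= 405.6 * 7.0000e-06 * 29
= 0.0823368 mm
dL_um = 0.0823368 * 1000 = 82.3368 um

82.3368


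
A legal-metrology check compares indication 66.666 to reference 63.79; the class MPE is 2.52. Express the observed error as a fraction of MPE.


e = indication - reference = 66.666 - 63.79 = 2.8760
|e| = 2.8760
ratio = |e| / MPE = 2.8760 / 2.52
ratio = 1.1413

1.1413


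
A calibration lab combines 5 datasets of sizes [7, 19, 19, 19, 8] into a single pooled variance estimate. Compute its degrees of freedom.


nu = sum_i (n_i - 1)
nu = ((7 - 1) + (19 - 1) + (19 - 1) + (19 - 1) + (8 - 1))
nu = 6 + 18 + 18 + 18 + 7
nu = 67

67


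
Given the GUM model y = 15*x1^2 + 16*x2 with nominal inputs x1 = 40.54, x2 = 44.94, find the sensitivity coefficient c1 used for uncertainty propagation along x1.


y = 15*x1^2 + 16*x2
dy/dx1 = 2*15*x1
Evaluate at x1 = 40.54: c1 = 30 * 40.54
c1 = 1216.2000

1216.2000


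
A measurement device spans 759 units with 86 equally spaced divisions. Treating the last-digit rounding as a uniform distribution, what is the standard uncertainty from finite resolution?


resolution = range / divisions
resolution = 759 / 86 = 8.8255814
u_res = resolution / (2*sqrt(3))
u_res = 8.8255814 / 3.4641016
u_res = 2.5477

2.5477


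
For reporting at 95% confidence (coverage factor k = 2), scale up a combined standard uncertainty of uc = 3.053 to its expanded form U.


U = k * uc
U = 2 * 3.053
U = 6.1060

6.1060


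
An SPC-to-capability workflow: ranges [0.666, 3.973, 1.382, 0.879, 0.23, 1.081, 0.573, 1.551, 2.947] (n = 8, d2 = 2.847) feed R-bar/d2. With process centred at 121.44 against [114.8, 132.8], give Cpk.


R_bar = (0.666 + 3.973 + 1.382 + 0.879 + 0.23 + 1.081 + 0.573 + 1.551 + 2.947) / 9 = 1.4757778
sigma = R_bar / d2 = 1.4757778 / 2.847 = 0.51836242
Cp = (USL - LSL)/(6*sigma) = (132.8 - 114.8)/(6*0.51836242) = 5.7875
Cpu = (132.8 - 121.44)/(3*0.51836242) = 7.3051
Cpl = (121.44 - 114.8)/(3*0.51836242) = 4.2699
Cpk = min(Cpu, Cpl) = 4.2699

4.2699


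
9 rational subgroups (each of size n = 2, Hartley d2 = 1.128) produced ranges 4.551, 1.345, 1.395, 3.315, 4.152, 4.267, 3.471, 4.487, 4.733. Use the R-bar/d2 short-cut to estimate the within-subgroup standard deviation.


R_bar = (4.551 + 1.345 + 1.395 + 3.315 + 4.152 + 4.267 + 3.471 + 4.487 + 4.733) / 9
R_bar = 31.716 / 9 = 3.524
sigma_hat = R_bar / d2 = 3.524 / 1.128 = 3.1241

3.1241


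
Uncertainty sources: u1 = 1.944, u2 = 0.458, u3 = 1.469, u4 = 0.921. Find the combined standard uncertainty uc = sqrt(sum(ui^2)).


uc = sqrt(1.944^2 + 0.458^2 + 1.469^2 + 0.921^2)
uc = sqrt(6.995102)
uc = 2.6448

2.6448


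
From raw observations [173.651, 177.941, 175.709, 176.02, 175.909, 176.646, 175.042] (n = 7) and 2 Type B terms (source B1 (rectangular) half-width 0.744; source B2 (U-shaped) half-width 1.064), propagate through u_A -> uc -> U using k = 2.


mean = (173.651 + 177.941 + 175.709 + 176.02 + 175.909 + 176.646 + 175.042) / 7 = 175.8454286
s = sqrt(sum((x - mean)^2)/(n-1)) = 1.3258002
u_A = s / sqrt(n) = 1.3258002 / sqrt(7) = 0.50110537
u_B1 = 0.744 / sqrt(3) = 0.4295486
u_B2 = 1.064 / sqrt(2) = 0.75236162
uc = sqrt(0.50110537^2 + 0.4295486^2 + 0.75236162^2) = 1.000833
U = k * uc = 2 * 1.000833
U = 2.0017

2.0017


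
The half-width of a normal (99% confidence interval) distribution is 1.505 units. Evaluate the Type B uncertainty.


u_B = half_width / 2.576
u_B = 1.505 / 2.576
u_B = 0.5842

0.5842


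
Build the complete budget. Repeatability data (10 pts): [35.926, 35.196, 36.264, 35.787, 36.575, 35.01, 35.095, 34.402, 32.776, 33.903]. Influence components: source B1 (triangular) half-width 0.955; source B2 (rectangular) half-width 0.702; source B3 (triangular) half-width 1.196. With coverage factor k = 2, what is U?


mean = (35.926 + 35.196 + 36.264 + 35.787 + 36.575 + 35.01 + 35.095 + 34.402 + 32.776 + 33.903) / 10 = 35.0934
s = sqrt(sum((x - mean)^2)/(n-1)) = 1.1557903
u_A = s / sqrt(n) = 1.1557903 / sqrt(10) = 0.36549298
u_B1 = 0.955 / sqrt(6) = 0.38987712
u_B2 = 0.702 / sqrt(3) = 0.40529989
u_B3 = 1.196 / sqrt(6) = 0.48826496
uc = sqrt(0.36549298^2 + 0.38987712^2 + 0.40529989^2 + 0.48826496^2) = 0.82961434
U = k * uc = 2 * 0.82961434
U = 1.6592

1.6592
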